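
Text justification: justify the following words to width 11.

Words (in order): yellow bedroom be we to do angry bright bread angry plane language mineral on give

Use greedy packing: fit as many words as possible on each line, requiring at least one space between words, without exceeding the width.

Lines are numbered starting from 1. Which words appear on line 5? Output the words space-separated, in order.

Line 1: ['yellow'] (min_width=6, slack=5)
Line 2: ['bedroom', 'be'] (min_width=10, slack=1)
Line 3: ['we', 'to', 'do'] (min_width=8, slack=3)
Line 4: ['angry'] (min_width=5, slack=6)
Line 5: ['bright'] (min_width=6, slack=5)
Line 6: ['bread', 'angry'] (min_width=11, slack=0)
Line 7: ['plane'] (min_width=5, slack=6)
Line 8: ['language'] (min_width=8, slack=3)
Line 9: ['mineral', 'on'] (min_width=10, slack=1)
Line 10: ['give'] (min_width=4, slack=7)

Answer: bright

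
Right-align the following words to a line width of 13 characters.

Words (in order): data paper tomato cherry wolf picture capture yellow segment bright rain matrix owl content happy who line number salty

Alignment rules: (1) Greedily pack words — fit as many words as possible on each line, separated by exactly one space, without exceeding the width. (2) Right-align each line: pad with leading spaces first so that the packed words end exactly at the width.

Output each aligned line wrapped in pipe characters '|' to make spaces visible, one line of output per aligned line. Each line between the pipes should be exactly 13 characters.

Answer: |   data paper|
|tomato cherry|
| wolf picture|
|      capture|
|       yellow|
|      segment|
|  bright rain|
|   matrix owl|
|content happy|
|     who line|
| number salty|

Derivation:
Line 1: ['data', 'paper'] (min_width=10, slack=3)
Line 2: ['tomato', 'cherry'] (min_width=13, slack=0)
Line 3: ['wolf', 'picture'] (min_width=12, slack=1)
Line 4: ['capture'] (min_width=7, slack=6)
Line 5: ['yellow'] (min_width=6, slack=7)
Line 6: ['segment'] (min_width=7, slack=6)
Line 7: ['bright', 'rain'] (min_width=11, slack=2)
Line 8: ['matrix', 'owl'] (min_width=10, slack=3)
Line 9: ['content', 'happy'] (min_width=13, slack=0)
Line 10: ['who', 'line'] (min_width=8, slack=5)
Line 11: ['number', 'salty'] (min_width=12, slack=1)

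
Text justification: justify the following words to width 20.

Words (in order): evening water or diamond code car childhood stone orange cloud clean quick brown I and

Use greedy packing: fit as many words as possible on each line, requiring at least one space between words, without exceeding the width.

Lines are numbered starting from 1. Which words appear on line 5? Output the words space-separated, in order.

Answer: quick brown I and

Derivation:
Line 1: ['evening', 'water', 'or'] (min_width=16, slack=4)
Line 2: ['diamond', 'code', 'car'] (min_width=16, slack=4)
Line 3: ['childhood', 'stone'] (min_width=15, slack=5)
Line 4: ['orange', 'cloud', 'clean'] (min_width=18, slack=2)
Line 5: ['quick', 'brown', 'I', 'and'] (min_width=17, slack=3)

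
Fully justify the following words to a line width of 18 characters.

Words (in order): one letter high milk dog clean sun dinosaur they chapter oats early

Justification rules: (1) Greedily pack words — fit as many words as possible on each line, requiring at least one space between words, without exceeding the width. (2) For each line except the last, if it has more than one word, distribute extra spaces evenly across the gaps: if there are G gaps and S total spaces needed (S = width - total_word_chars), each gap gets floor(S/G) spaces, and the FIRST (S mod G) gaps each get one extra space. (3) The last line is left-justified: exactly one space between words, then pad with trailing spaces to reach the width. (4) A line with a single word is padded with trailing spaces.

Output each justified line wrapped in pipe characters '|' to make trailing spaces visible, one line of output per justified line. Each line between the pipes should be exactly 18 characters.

Answer: |one   letter  high|
|milk dog clean sun|
|dinosaur      they|
|chapter oats early|

Derivation:
Line 1: ['one', 'letter', 'high'] (min_width=15, slack=3)
Line 2: ['milk', 'dog', 'clean', 'sun'] (min_width=18, slack=0)
Line 3: ['dinosaur', 'they'] (min_width=13, slack=5)
Line 4: ['chapter', 'oats', 'early'] (min_width=18, slack=0)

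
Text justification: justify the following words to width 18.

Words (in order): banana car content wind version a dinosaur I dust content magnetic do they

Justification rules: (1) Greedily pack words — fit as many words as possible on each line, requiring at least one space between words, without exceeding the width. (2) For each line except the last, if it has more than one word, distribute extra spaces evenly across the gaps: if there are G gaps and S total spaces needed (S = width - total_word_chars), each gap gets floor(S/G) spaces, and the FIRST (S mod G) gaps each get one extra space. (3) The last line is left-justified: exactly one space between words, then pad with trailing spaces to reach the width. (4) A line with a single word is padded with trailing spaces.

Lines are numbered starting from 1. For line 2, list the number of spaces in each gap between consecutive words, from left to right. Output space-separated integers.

Line 1: ['banana', 'car', 'content'] (min_width=18, slack=0)
Line 2: ['wind', 'version', 'a'] (min_width=14, slack=4)
Line 3: ['dinosaur', 'I', 'dust'] (min_width=15, slack=3)
Line 4: ['content', 'magnetic'] (min_width=16, slack=2)
Line 5: ['do', 'they'] (min_width=7, slack=11)

Answer: 3 3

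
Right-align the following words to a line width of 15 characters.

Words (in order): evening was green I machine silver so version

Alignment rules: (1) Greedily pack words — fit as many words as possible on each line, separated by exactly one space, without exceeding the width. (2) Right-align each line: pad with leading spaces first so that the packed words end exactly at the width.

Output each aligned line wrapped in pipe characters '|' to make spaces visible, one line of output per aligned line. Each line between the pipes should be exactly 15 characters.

Answer: |    evening was|
|green I machine|
|      silver so|
|        version|

Derivation:
Line 1: ['evening', 'was'] (min_width=11, slack=4)
Line 2: ['green', 'I', 'machine'] (min_width=15, slack=0)
Line 3: ['silver', 'so'] (min_width=9, slack=6)
Line 4: ['version'] (min_width=7, slack=8)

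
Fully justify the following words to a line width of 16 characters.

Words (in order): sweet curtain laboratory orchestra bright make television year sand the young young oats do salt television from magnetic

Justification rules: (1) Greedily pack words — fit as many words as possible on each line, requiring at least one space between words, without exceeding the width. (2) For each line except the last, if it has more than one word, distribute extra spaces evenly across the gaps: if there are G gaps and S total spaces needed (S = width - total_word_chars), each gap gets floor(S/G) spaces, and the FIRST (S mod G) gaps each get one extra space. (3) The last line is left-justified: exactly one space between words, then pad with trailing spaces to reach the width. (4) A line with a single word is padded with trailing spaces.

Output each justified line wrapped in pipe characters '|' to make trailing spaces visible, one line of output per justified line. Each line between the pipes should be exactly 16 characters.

Line 1: ['sweet', 'curtain'] (min_width=13, slack=3)
Line 2: ['laboratory'] (min_width=10, slack=6)
Line 3: ['orchestra', 'bright'] (min_width=16, slack=0)
Line 4: ['make', 'television'] (min_width=15, slack=1)
Line 5: ['year', 'sand', 'the'] (min_width=13, slack=3)
Line 6: ['young', 'young', 'oats'] (min_width=16, slack=0)
Line 7: ['do', 'salt'] (min_width=7, slack=9)
Line 8: ['television', 'from'] (min_width=15, slack=1)
Line 9: ['magnetic'] (min_width=8, slack=8)

Answer: |sweet    curtain|
|laboratory      |
|orchestra bright|
|make  television|
|year   sand  the|
|young young oats|
|do          salt|
|television  from|
|magnetic        |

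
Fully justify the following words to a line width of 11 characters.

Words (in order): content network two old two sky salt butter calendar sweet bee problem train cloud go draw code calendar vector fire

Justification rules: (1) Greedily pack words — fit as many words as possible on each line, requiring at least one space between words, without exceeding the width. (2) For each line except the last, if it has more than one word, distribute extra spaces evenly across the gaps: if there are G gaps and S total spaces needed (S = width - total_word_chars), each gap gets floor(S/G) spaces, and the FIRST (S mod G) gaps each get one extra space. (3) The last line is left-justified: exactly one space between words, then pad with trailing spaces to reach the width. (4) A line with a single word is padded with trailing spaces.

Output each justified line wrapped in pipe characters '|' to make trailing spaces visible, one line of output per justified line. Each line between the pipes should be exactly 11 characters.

Answer: |content    |
|network two|
|old two sky|
|salt butter|
|calendar   |
|sweet   bee|
|problem    |
|train cloud|
|go     draw|
|code       |
|calendar   |
|vector fire|

Derivation:
Line 1: ['content'] (min_width=7, slack=4)
Line 2: ['network', 'two'] (min_width=11, slack=0)
Line 3: ['old', 'two', 'sky'] (min_width=11, slack=0)
Line 4: ['salt', 'butter'] (min_width=11, slack=0)
Line 5: ['calendar'] (min_width=8, slack=3)
Line 6: ['sweet', 'bee'] (min_width=9, slack=2)
Line 7: ['problem'] (min_width=7, slack=4)
Line 8: ['train', 'cloud'] (min_width=11, slack=0)
Line 9: ['go', 'draw'] (min_width=7, slack=4)
Line 10: ['code'] (min_width=4, slack=7)
Line 11: ['calendar'] (min_width=8, slack=3)
Line 12: ['vector', 'fire'] (min_width=11, slack=0)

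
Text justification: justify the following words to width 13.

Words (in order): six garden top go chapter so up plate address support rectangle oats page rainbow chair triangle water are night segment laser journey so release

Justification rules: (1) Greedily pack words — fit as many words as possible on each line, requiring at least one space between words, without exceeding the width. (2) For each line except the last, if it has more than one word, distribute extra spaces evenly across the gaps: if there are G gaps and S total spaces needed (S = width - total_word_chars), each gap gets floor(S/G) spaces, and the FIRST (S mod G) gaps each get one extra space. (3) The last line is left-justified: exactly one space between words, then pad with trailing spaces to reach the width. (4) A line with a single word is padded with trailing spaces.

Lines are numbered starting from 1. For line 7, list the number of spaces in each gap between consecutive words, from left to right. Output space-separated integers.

Line 1: ['six', 'garden'] (min_width=10, slack=3)
Line 2: ['top', 'go'] (min_width=6, slack=7)
Line 3: ['chapter', 'so', 'up'] (min_width=13, slack=0)
Line 4: ['plate', 'address'] (min_width=13, slack=0)
Line 5: ['support'] (min_width=7, slack=6)
Line 6: ['rectangle'] (min_width=9, slack=4)
Line 7: ['oats', 'page'] (min_width=9, slack=4)
Line 8: ['rainbow', 'chair'] (min_width=13, slack=0)
Line 9: ['triangle'] (min_width=8, slack=5)
Line 10: ['water', 'are'] (min_width=9, slack=4)
Line 11: ['night', 'segment'] (min_width=13, slack=0)
Line 12: ['laser', 'journey'] (min_width=13, slack=0)
Line 13: ['so', 'release'] (min_width=10, slack=3)

Answer: 5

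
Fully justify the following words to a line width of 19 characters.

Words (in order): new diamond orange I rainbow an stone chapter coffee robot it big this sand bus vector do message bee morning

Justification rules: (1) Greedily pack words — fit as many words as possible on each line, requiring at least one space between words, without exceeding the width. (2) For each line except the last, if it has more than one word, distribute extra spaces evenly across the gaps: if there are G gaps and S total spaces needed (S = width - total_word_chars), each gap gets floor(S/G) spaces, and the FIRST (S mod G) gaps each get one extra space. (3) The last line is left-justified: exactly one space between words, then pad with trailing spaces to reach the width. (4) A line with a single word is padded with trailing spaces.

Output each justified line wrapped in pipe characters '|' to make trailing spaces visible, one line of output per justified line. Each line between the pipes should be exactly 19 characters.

Answer: |new  diamond orange|
|I  rainbow an stone|
|chapter      coffee|
|robot  it  big this|
|sand  bus vector do|
|message bee morning|

Derivation:
Line 1: ['new', 'diamond', 'orange'] (min_width=18, slack=1)
Line 2: ['I', 'rainbow', 'an', 'stone'] (min_width=18, slack=1)
Line 3: ['chapter', 'coffee'] (min_width=14, slack=5)
Line 4: ['robot', 'it', 'big', 'this'] (min_width=17, slack=2)
Line 5: ['sand', 'bus', 'vector', 'do'] (min_width=18, slack=1)
Line 6: ['message', 'bee', 'morning'] (min_width=19, slack=0)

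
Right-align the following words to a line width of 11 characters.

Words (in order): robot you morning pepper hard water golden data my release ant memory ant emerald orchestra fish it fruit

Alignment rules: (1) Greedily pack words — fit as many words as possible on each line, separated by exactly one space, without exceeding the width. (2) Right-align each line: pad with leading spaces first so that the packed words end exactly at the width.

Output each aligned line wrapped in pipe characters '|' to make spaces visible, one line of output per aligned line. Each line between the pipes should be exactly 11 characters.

Answer: |  robot you|
|    morning|
|pepper hard|
|      water|
|golden data|
| my release|
| ant memory|
|ant emerald|
|  orchestra|
|    fish it|
|      fruit|

Derivation:
Line 1: ['robot', 'you'] (min_width=9, slack=2)
Line 2: ['morning'] (min_width=7, slack=4)
Line 3: ['pepper', 'hard'] (min_width=11, slack=0)
Line 4: ['water'] (min_width=5, slack=6)
Line 5: ['golden', 'data'] (min_width=11, slack=0)
Line 6: ['my', 'release'] (min_width=10, slack=1)
Line 7: ['ant', 'memory'] (min_width=10, slack=1)
Line 8: ['ant', 'emerald'] (min_width=11, slack=0)
Line 9: ['orchestra'] (min_width=9, slack=2)
Line 10: ['fish', 'it'] (min_width=7, slack=4)
Line 11: ['fruit'] (min_width=5, slack=6)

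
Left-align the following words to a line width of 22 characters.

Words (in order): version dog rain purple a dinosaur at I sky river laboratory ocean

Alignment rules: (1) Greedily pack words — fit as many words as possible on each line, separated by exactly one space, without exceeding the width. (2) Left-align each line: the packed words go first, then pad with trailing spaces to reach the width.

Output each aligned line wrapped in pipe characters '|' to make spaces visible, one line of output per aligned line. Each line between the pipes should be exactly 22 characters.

Line 1: ['version', 'dog', 'rain'] (min_width=16, slack=6)
Line 2: ['purple', 'a', 'dinosaur', 'at', 'I'] (min_width=22, slack=0)
Line 3: ['sky', 'river', 'laboratory'] (min_width=20, slack=2)
Line 4: ['ocean'] (min_width=5, slack=17)

Answer: |version dog rain      |
|purple a dinosaur at I|
|sky river laboratory  |
|ocean                 |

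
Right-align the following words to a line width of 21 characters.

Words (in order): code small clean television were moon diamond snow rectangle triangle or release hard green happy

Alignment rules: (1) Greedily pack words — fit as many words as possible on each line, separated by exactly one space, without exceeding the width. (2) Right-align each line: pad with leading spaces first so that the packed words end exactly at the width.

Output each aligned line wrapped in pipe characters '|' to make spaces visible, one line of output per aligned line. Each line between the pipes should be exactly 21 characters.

Line 1: ['code', 'small', 'clean'] (min_width=16, slack=5)
Line 2: ['television', 'were', 'moon'] (min_width=20, slack=1)
Line 3: ['diamond', 'snow'] (min_width=12, slack=9)
Line 4: ['rectangle', 'triangle', 'or'] (min_width=21, slack=0)
Line 5: ['release', 'hard', 'green'] (min_width=18, slack=3)
Line 6: ['happy'] (min_width=5, slack=16)

Answer: |     code small clean|
| television were moon|
|         diamond snow|
|rectangle triangle or|
|   release hard green|
|                happy|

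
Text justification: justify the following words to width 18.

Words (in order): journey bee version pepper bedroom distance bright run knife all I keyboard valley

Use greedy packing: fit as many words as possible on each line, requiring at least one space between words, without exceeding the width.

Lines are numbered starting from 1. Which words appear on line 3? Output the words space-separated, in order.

Line 1: ['journey', 'bee'] (min_width=11, slack=7)
Line 2: ['version', 'pepper'] (min_width=14, slack=4)
Line 3: ['bedroom', 'distance'] (min_width=16, slack=2)
Line 4: ['bright', 'run', 'knife'] (min_width=16, slack=2)
Line 5: ['all', 'I', 'keyboard'] (min_width=14, slack=4)
Line 6: ['valley'] (min_width=6, slack=12)

Answer: bedroom distance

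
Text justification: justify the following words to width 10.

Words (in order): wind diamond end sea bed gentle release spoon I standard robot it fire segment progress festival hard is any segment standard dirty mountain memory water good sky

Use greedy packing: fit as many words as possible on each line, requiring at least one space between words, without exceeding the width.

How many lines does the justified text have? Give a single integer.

Line 1: ['wind'] (min_width=4, slack=6)
Line 2: ['diamond'] (min_width=7, slack=3)
Line 3: ['end', 'sea'] (min_width=7, slack=3)
Line 4: ['bed', 'gentle'] (min_width=10, slack=0)
Line 5: ['release'] (min_width=7, slack=3)
Line 6: ['spoon', 'I'] (min_width=7, slack=3)
Line 7: ['standard'] (min_width=8, slack=2)
Line 8: ['robot', 'it'] (min_width=8, slack=2)
Line 9: ['fire'] (min_width=4, slack=6)
Line 10: ['segment'] (min_width=7, slack=3)
Line 11: ['progress'] (min_width=8, slack=2)
Line 12: ['festival'] (min_width=8, slack=2)
Line 13: ['hard', 'is'] (min_width=7, slack=3)
Line 14: ['any'] (min_width=3, slack=7)
Line 15: ['segment'] (min_width=7, slack=3)
Line 16: ['standard'] (min_width=8, slack=2)
Line 17: ['dirty'] (min_width=5, slack=5)
Line 18: ['mountain'] (min_width=8, slack=2)
Line 19: ['memory'] (min_width=6, slack=4)
Line 20: ['water', 'good'] (min_width=10, slack=0)
Line 21: ['sky'] (min_width=3, slack=7)
Total lines: 21

Answer: 21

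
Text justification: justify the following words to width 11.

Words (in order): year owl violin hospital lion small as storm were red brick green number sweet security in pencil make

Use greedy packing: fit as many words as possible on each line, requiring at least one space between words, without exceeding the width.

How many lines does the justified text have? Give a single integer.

Answer: 11

Derivation:
Line 1: ['year', 'owl'] (min_width=8, slack=3)
Line 2: ['violin'] (min_width=6, slack=5)
Line 3: ['hospital'] (min_width=8, slack=3)
Line 4: ['lion', 'small'] (min_width=10, slack=1)
Line 5: ['as', 'storm'] (min_width=8, slack=3)
Line 6: ['were', 'red'] (min_width=8, slack=3)
Line 7: ['brick', 'green'] (min_width=11, slack=0)
Line 8: ['number'] (min_width=6, slack=5)
Line 9: ['sweet'] (min_width=5, slack=6)
Line 10: ['security', 'in'] (min_width=11, slack=0)
Line 11: ['pencil', 'make'] (min_width=11, slack=0)
Total lines: 11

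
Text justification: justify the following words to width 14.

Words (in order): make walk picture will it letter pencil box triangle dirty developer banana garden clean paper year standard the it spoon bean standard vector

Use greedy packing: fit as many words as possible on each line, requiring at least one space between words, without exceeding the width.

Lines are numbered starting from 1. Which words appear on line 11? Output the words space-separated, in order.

Line 1: ['make', 'walk'] (min_width=9, slack=5)
Line 2: ['picture', 'will'] (min_width=12, slack=2)
Line 3: ['it', 'letter'] (min_width=9, slack=5)
Line 4: ['pencil', 'box'] (min_width=10, slack=4)
Line 5: ['triangle', 'dirty'] (min_width=14, slack=0)
Line 6: ['developer'] (min_width=9, slack=5)
Line 7: ['banana', 'garden'] (min_width=13, slack=1)
Line 8: ['clean', 'paper'] (min_width=11, slack=3)
Line 9: ['year', 'standard'] (min_width=13, slack=1)
Line 10: ['the', 'it', 'spoon'] (min_width=12, slack=2)
Line 11: ['bean', 'standard'] (min_width=13, slack=1)
Line 12: ['vector'] (min_width=6, slack=8)

Answer: bean standard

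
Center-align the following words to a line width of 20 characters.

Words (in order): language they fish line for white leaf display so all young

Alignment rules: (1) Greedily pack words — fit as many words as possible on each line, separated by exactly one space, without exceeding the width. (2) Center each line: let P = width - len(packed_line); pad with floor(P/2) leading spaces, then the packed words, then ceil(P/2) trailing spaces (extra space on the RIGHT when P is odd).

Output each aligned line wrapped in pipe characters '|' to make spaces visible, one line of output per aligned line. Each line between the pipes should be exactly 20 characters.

Answer: | language they fish |
|line for white leaf |
|display so all young|

Derivation:
Line 1: ['language', 'they', 'fish'] (min_width=18, slack=2)
Line 2: ['line', 'for', 'white', 'leaf'] (min_width=19, slack=1)
Line 3: ['display', 'so', 'all', 'young'] (min_width=20, slack=0)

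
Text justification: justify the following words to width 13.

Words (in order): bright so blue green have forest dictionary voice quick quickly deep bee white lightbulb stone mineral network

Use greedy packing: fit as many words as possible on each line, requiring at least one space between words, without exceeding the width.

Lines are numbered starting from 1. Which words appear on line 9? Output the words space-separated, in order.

Answer: stone mineral

Derivation:
Line 1: ['bright', 'so'] (min_width=9, slack=4)
Line 2: ['blue', 'green'] (min_width=10, slack=3)
Line 3: ['have', 'forest'] (min_width=11, slack=2)
Line 4: ['dictionary'] (min_width=10, slack=3)
Line 5: ['voice', 'quick'] (min_width=11, slack=2)
Line 6: ['quickly', 'deep'] (min_width=12, slack=1)
Line 7: ['bee', 'white'] (min_width=9, slack=4)
Line 8: ['lightbulb'] (min_width=9, slack=4)
Line 9: ['stone', 'mineral'] (min_width=13, slack=0)
Line 10: ['network'] (min_width=7, slack=6)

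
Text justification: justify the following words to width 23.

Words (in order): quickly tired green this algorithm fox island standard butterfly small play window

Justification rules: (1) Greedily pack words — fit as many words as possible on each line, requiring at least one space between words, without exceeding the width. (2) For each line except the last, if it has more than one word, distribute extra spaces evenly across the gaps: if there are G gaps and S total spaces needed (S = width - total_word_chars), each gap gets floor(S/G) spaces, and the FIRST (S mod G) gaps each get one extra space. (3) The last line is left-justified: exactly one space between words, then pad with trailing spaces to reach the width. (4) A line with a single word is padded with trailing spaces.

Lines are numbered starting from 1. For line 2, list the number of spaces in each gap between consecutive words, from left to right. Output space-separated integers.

Line 1: ['quickly', 'tired', 'green'] (min_width=19, slack=4)
Line 2: ['this', 'algorithm', 'fox'] (min_width=18, slack=5)
Line 3: ['island', 'standard'] (min_width=15, slack=8)
Line 4: ['butterfly', 'small', 'play'] (min_width=20, slack=3)
Line 5: ['window'] (min_width=6, slack=17)

Answer: 4 3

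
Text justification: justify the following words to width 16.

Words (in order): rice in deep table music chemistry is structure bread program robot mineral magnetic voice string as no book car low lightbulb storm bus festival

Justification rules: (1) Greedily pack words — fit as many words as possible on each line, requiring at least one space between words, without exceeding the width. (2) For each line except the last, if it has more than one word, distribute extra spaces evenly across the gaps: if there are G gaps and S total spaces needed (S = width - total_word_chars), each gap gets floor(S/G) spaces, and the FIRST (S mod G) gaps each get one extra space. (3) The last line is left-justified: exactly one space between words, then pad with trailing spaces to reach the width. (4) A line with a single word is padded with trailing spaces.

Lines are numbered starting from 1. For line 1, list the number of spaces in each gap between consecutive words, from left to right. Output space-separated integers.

Line 1: ['rice', 'in', 'deep'] (min_width=12, slack=4)
Line 2: ['table', 'music'] (min_width=11, slack=5)
Line 3: ['chemistry', 'is'] (min_width=12, slack=4)
Line 4: ['structure', 'bread'] (min_width=15, slack=1)
Line 5: ['program', 'robot'] (min_width=13, slack=3)
Line 6: ['mineral', 'magnetic'] (min_width=16, slack=0)
Line 7: ['voice', 'string', 'as'] (min_width=15, slack=1)
Line 8: ['no', 'book', 'car', 'low'] (min_width=15, slack=1)
Line 9: ['lightbulb', 'storm'] (min_width=15, slack=1)
Line 10: ['bus', 'festival'] (min_width=12, slack=4)

Answer: 3 3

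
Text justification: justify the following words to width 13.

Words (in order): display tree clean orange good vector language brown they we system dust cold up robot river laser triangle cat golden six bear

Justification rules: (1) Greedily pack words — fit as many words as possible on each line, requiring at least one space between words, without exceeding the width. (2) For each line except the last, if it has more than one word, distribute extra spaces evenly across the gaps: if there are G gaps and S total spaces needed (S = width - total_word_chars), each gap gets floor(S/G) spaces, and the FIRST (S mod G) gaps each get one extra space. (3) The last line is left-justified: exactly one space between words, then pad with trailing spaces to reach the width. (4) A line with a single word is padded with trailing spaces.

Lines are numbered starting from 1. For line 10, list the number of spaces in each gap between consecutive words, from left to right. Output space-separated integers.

Answer: 4

Derivation:
Line 1: ['display', 'tree'] (min_width=12, slack=1)
Line 2: ['clean', 'orange'] (min_width=12, slack=1)
Line 3: ['good', 'vector'] (min_width=11, slack=2)
Line 4: ['language'] (min_width=8, slack=5)
Line 5: ['brown', 'they', 'we'] (min_width=13, slack=0)
Line 6: ['system', 'dust'] (min_width=11, slack=2)
Line 7: ['cold', 'up', 'robot'] (min_width=13, slack=0)
Line 8: ['river', 'laser'] (min_width=11, slack=2)
Line 9: ['triangle', 'cat'] (min_width=12, slack=1)
Line 10: ['golden', 'six'] (min_width=10, slack=3)
Line 11: ['bear'] (min_width=4, slack=9)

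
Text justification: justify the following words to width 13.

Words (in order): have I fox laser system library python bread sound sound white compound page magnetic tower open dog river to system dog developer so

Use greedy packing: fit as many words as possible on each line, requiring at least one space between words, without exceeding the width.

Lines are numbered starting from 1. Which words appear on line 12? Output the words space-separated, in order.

Line 1: ['have', 'I', 'fox'] (min_width=10, slack=3)
Line 2: ['laser', 'system'] (min_width=12, slack=1)
Line 3: ['library'] (min_width=7, slack=6)
Line 4: ['python', 'bread'] (min_width=12, slack=1)
Line 5: ['sound', 'sound'] (min_width=11, slack=2)
Line 6: ['white'] (min_width=5, slack=8)
Line 7: ['compound', 'page'] (min_width=13, slack=0)
Line 8: ['magnetic'] (min_width=8, slack=5)
Line 9: ['tower', 'open'] (min_width=10, slack=3)
Line 10: ['dog', 'river', 'to'] (min_width=12, slack=1)
Line 11: ['system', 'dog'] (min_width=10, slack=3)
Line 12: ['developer', 'so'] (min_width=12, slack=1)

Answer: developer so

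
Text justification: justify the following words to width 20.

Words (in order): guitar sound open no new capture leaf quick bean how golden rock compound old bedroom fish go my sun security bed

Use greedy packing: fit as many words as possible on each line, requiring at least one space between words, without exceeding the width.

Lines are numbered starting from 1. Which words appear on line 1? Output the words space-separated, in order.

Line 1: ['guitar', 'sound', 'open', 'no'] (min_width=20, slack=0)
Line 2: ['new', 'capture', 'leaf'] (min_width=16, slack=4)
Line 3: ['quick', 'bean', 'how'] (min_width=14, slack=6)
Line 4: ['golden', 'rock', 'compound'] (min_width=20, slack=0)
Line 5: ['old', 'bedroom', 'fish', 'go'] (min_width=19, slack=1)
Line 6: ['my', 'sun', 'security', 'bed'] (min_width=19, slack=1)

Answer: guitar sound open no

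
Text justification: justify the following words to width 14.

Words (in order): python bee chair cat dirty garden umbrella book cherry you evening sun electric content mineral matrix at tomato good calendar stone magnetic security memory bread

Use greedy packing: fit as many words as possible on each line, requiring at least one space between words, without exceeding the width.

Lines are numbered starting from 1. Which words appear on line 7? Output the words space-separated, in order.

Answer: electric

Derivation:
Line 1: ['python', 'bee'] (min_width=10, slack=4)
Line 2: ['chair', 'cat'] (min_width=9, slack=5)
Line 3: ['dirty', 'garden'] (min_width=12, slack=2)
Line 4: ['umbrella', 'book'] (min_width=13, slack=1)
Line 5: ['cherry', 'you'] (min_width=10, slack=4)
Line 6: ['evening', 'sun'] (min_width=11, slack=3)
Line 7: ['electric'] (min_width=8, slack=6)
Line 8: ['content'] (min_width=7, slack=7)
Line 9: ['mineral', 'matrix'] (min_width=14, slack=0)
Line 10: ['at', 'tomato', 'good'] (min_width=14, slack=0)
Line 11: ['calendar', 'stone'] (min_width=14, slack=0)
Line 12: ['magnetic'] (min_width=8, slack=6)
Line 13: ['security'] (min_width=8, slack=6)
Line 14: ['memory', 'bread'] (min_width=12, slack=2)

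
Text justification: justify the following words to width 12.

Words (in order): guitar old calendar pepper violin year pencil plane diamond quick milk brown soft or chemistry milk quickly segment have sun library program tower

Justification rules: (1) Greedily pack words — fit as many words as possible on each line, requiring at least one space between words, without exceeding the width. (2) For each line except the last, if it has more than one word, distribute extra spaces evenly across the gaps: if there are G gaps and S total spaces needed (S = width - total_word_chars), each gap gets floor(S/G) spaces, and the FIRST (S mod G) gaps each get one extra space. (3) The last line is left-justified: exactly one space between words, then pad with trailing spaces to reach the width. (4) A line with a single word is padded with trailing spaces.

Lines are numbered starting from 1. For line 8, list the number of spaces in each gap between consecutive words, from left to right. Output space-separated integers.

Line 1: ['guitar', 'old'] (min_width=10, slack=2)
Line 2: ['calendar'] (min_width=8, slack=4)
Line 3: ['pepper'] (min_width=6, slack=6)
Line 4: ['violin', 'year'] (min_width=11, slack=1)
Line 5: ['pencil', 'plane'] (min_width=12, slack=0)
Line 6: ['diamond'] (min_width=7, slack=5)
Line 7: ['quick', 'milk'] (min_width=10, slack=2)
Line 8: ['brown', 'soft'] (min_width=10, slack=2)
Line 9: ['or', 'chemistry'] (min_width=12, slack=0)
Line 10: ['milk', 'quickly'] (min_width=12, slack=0)
Line 11: ['segment', 'have'] (min_width=12, slack=0)
Line 12: ['sun', 'library'] (min_width=11, slack=1)
Line 13: ['program'] (min_width=7, slack=5)
Line 14: ['tower'] (min_width=5, slack=7)

Answer: 3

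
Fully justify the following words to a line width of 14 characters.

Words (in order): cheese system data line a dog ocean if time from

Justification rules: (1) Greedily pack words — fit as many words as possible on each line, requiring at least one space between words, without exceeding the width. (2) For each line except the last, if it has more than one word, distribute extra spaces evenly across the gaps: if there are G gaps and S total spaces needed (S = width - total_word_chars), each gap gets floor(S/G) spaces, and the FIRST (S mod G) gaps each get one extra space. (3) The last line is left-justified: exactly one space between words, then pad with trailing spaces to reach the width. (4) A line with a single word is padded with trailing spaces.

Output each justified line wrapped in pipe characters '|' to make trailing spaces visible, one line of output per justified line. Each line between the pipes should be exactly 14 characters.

Line 1: ['cheese', 'system'] (min_width=13, slack=1)
Line 2: ['data', 'line', 'a'] (min_width=11, slack=3)
Line 3: ['dog', 'ocean', 'if'] (min_width=12, slack=2)
Line 4: ['time', 'from'] (min_width=9, slack=5)

Answer: |cheese  system|
|data   line  a|
|dog  ocean  if|
|time from     |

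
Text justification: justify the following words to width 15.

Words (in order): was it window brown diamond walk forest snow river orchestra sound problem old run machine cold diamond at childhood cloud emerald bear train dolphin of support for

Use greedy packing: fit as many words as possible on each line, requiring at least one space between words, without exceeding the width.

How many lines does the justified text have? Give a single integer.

Answer: 12

Derivation:
Line 1: ['was', 'it', 'window'] (min_width=13, slack=2)
Line 2: ['brown', 'diamond'] (min_width=13, slack=2)
Line 3: ['walk', 'forest'] (min_width=11, slack=4)
Line 4: ['snow', 'river'] (min_width=10, slack=5)
Line 5: ['orchestra', 'sound'] (min_width=15, slack=0)
Line 6: ['problem', 'old', 'run'] (min_width=15, slack=0)
Line 7: ['machine', 'cold'] (min_width=12, slack=3)
Line 8: ['diamond', 'at'] (min_width=10, slack=5)
Line 9: ['childhood', 'cloud'] (min_width=15, slack=0)
Line 10: ['emerald', 'bear'] (min_width=12, slack=3)
Line 11: ['train', 'dolphin'] (min_width=13, slack=2)
Line 12: ['of', 'support', 'for'] (min_width=14, slack=1)
Total lines: 12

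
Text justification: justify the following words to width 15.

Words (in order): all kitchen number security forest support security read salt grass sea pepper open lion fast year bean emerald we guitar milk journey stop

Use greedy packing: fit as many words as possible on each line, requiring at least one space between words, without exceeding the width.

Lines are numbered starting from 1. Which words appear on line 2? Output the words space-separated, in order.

Line 1: ['all', 'kitchen'] (min_width=11, slack=4)
Line 2: ['number', 'security'] (min_width=15, slack=0)
Line 3: ['forest', 'support'] (min_width=14, slack=1)
Line 4: ['security', 'read'] (min_width=13, slack=2)
Line 5: ['salt', 'grass', 'sea'] (min_width=14, slack=1)
Line 6: ['pepper', 'open'] (min_width=11, slack=4)
Line 7: ['lion', 'fast', 'year'] (min_width=14, slack=1)
Line 8: ['bean', 'emerald', 'we'] (min_width=15, slack=0)
Line 9: ['guitar', 'milk'] (min_width=11, slack=4)
Line 10: ['journey', 'stop'] (min_width=12, slack=3)

Answer: number security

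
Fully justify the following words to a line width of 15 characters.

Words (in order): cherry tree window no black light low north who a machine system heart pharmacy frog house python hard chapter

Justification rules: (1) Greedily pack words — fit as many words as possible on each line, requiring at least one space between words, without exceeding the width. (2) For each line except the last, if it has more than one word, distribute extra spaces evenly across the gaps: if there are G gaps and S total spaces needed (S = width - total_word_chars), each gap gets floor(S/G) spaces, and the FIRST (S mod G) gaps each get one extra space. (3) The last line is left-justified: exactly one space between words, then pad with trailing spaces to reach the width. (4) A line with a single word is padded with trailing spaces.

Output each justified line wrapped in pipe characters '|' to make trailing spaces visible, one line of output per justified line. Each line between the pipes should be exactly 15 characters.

Line 1: ['cherry', 'tree'] (min_width=11, slack=4)
Line 2: ['window', 'no', 'black'] (min_width=15, slack=0)
Line 3: ['light', 'low', 'north'] (min_width=15, slack=0)
Line 4: ['who', 'a', 'machine'] (min_width=13, slack=2)
Line 5: ['system', 'heart'] (min_width=12, slack=3)
Line 6: ['pharmacy', 'frog'] (min_width=13, slack=2)
Line 7: ['house', 'python'] (min_width=12, slack=3)
Line 8: ['hard', 'chapter'] (min_width=12, slack=3)

Answer: |cherry     tree|
|window no black|
|light low north|
|who  a  machine|
|system    heart|
|pharmacy   frog|
|house    python|
|hard chapter   |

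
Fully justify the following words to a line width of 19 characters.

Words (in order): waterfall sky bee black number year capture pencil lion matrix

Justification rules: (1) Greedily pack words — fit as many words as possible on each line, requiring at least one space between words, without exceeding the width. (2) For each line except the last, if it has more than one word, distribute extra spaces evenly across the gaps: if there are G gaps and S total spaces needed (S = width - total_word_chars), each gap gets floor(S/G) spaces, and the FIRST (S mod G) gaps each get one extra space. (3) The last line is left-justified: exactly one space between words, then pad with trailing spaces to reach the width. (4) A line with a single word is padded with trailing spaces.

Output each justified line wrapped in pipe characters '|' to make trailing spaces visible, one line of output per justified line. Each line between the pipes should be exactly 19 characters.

Answer: |waterfall  sky  bee|
|black  number  year|
|capture pencil lion|
|matrix             |

Derivation:
Line 1: ['waterfall', 'sky', 'bee'] (min_width=17, slack=2)
Line 2: ['black', 'number', 'year'] (min_width=17, slack=2)
Line 3: ['capture', 'pencil', 'lion'] (min_width=19, slack=0)
Line 4: ['matrix'] (min_width=6, slack=13)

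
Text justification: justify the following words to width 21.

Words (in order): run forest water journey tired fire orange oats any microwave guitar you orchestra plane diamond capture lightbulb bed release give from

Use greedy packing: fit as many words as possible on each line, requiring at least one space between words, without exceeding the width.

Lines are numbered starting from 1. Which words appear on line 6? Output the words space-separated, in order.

Answer: diamond capture

Derivation:
Line 1: ['run', 'forest', 'water'] (min_width=16, slack=5)
Line 2: ['journey', 'tired', 'fire'] (min_width=18, slack=3)
Line 3: ['orange', 'oats', 'any'] (min_width=15, slack=6)
Line 4: ['microwave', 'guitar', 'you'] (min_width=20, slack=1)
Line 5: ['orchestra', 'plane'] (min_width=15, slack=6)
Line 6: ['diamond', 'capture'] (min_width=15, slack=6)
Line 7: ['lightbulb', 'bed', 'release'] (min_width=21, slack=0)
Line 8: ['give', 'from'] (min_width=9, slack=12)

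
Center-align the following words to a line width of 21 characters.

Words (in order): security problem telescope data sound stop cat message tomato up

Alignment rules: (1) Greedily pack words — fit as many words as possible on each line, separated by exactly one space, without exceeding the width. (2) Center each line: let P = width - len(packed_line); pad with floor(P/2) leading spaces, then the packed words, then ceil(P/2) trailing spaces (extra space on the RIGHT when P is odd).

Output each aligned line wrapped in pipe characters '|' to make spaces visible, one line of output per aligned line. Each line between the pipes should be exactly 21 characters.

Answer: |  security problem   |
|telescope data sound |
|  stop cat message   |
|      tomato up      |

Derivation:
Line 1: ['security', 'problem'] (min_width=16, slack=5)
Line 2: ['telescope', 'data', 'sound'] (min_width=20, slack=1)
Line 3: ['stop', 'cat', 'message'] (min_width=16, slack=5)
Line 4: ['tomato', 'up'] (min_width=9, slack=12)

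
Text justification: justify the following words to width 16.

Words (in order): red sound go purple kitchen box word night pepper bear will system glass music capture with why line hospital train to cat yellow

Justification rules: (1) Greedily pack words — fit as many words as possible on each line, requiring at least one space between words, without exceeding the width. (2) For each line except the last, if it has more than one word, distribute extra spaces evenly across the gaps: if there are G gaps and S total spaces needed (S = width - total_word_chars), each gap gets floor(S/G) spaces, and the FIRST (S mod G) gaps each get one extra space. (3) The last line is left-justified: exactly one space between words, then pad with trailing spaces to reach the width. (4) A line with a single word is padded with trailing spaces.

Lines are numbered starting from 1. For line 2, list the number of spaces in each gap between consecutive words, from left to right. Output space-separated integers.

Line 1: ['red', 'sound', 'go'] (min_width=12, slack=4)
Line 2: ['purple', 'kitchen'] (min_width=14, slack=2)
Line 3: ['box', 'word', 'night'] (min_width=14, slack=2)
Line 4: ['pepper', 'bear', 'will'] (min_width=16, slack=0)
Line 5: ['system', 'glass'] (min_width=12, slack=4)
Line 6: ['music', 'capture'] (min_width=13, slack=3)
Line 7: ['with', 'why', 'line'] (min_width=13, slack=3)
Line 8: ['hospital', 'train'] (min_width=14, slack=2)
Line 9: ['to', 'cat', 'yellow'] (min_width=13, slack=3)

Answer: 3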